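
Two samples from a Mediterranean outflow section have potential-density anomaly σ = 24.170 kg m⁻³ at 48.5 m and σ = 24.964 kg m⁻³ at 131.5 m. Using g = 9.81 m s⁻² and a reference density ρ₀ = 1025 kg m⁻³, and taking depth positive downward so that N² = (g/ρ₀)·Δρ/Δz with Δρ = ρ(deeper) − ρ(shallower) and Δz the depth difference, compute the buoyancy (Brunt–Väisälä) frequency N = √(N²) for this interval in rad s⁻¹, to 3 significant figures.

9.57 × 10⁻³ rad s⁻¹

Δρ = 1024.964 − 1024.170 = 0.794 kg m⁻³ over Δz = 131.5 − 48.5 = 83 m.
N² = (9.81/1025) × (0.794/83) = 9.1556 × 10⁻⁵ s⁻².
N = √(9.1556 × 10⁻⁵) = 9.5685 × 10⁻³ rad s⁻¹ ≈ 9.57 × 10⁻³ rad s⁻¹.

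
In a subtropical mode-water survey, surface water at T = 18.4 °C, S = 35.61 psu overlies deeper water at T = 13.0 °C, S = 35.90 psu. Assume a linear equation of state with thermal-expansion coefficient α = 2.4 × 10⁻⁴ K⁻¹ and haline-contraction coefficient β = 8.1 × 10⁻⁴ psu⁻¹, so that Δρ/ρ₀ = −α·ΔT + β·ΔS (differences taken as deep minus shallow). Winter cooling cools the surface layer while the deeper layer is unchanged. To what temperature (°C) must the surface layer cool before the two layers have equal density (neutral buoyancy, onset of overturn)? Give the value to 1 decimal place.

Neutral buoyancy requires Δρ = 0, i.e. −α(T_deep − T_surf′) + β(S_deep − S_surf) = 0.
T_surf′ = T_deep − (β/α)·ΔS = 13.0 − (8.1 × 10⁻⁴/2.4 × 10⁻⁴)·(+0.29) = 12.021 °C.
Cooling required: 18.4 − (12.021) = 6.379 °C.

12.0 °C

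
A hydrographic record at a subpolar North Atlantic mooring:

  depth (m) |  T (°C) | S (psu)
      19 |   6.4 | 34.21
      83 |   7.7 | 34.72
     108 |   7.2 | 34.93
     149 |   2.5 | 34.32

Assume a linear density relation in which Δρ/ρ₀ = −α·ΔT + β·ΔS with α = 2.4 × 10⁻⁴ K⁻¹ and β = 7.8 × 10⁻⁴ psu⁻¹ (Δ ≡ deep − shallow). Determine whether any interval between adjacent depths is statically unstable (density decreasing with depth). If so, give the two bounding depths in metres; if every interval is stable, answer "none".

Evaluate Δρ/ρ₀ = −αΔT + βΔS across each adjacent pair:
  19–83 m: −αΔT+βΔS = −(2.4 × 10⁻⁴)(+1.3)+(7.8 × 10⁻⁴)(+0.51) = 8.6 × 10⁻⁵ → stable
  83–108 m: −αΔT+βΔS = −(2.4 × 10⁻⁴)(-0.5)+(7.8 × 10⁻⁴)(+0.21) = 2.8 × 10⁻⁴ → stable
  108–149 m: −αΔT+βΔS = −(2.4 × 10⁻⁴)(-4.7)+(7.8 × 10⁻⁴)(-0.61) = 6.5 × 10⁻⁴ → stable
Every interval has Δρ > 0: the column is stably stratified throughout.

none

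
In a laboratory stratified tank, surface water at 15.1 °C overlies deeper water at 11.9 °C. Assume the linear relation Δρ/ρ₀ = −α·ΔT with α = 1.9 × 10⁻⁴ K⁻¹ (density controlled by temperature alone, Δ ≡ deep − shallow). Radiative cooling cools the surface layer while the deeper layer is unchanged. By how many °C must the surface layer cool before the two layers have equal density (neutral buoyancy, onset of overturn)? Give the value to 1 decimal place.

3.2 °C

With temperature the only control, equal density requires T_surf′ = T_deep.
T_surf′ = 11.9 °C.
Cooling required: 15.1 − 11.9 = 3.2 °C.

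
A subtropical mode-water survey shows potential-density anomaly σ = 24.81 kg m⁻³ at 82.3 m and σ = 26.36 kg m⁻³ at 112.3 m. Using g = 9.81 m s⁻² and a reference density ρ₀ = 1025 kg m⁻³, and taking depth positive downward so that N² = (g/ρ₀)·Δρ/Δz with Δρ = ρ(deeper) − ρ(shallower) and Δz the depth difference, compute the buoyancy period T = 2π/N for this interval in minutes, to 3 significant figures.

4.71 min

Δρ = 1026.36 − 1024.81 = 1.55 kg m⁻³ over Δz = 112.3 − 82.3 = 30 m.
N² = (9.81/1025) × (1.55/30) = 4.9449 × 10⁻⁴ s⁻².
N = √(4.9449 × 10⁻⁴) = 0.022237 rad s⁻¹, so T = 2π/N = 282.56 s = 4.7093 min ≈ 4.71 min.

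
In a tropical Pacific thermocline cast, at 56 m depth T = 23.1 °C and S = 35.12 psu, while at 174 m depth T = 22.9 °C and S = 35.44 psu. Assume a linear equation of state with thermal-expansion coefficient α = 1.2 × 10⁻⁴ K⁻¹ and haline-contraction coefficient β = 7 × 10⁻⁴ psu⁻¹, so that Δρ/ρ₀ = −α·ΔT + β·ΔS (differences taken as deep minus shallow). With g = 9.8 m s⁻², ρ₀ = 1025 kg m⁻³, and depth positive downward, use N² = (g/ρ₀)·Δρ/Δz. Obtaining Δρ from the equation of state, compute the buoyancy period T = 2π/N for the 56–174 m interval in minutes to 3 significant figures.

23.1 min

ΔT = -0.2 K, ΔS = +0.32 psu (deep − shallow).
Δρ/ρ₀ = −αΔT + βΔS = 2.40 × 10⁻⁵ + 2.24 × 10⁻⁴ = 2.48 × 10⁻⁴, so Δρ ≈ 0.2542 kg m⁻³.
N² = (g/ρ₀)·Δρ/Δz = g·(Δρ/ρ₀)/Δz = 9.8 × 2.48 × 10⁻⁴ / 118 = 2.0597 × 10⁻⁵ s⁻².
N = √(2.0597 × 10⁻⁵) = 4.5384 × 10⁻³ rad s⁻¹ → T = 2π/N = 1.3844 × 10³ s = 23.073 min ≈ 23.1 min.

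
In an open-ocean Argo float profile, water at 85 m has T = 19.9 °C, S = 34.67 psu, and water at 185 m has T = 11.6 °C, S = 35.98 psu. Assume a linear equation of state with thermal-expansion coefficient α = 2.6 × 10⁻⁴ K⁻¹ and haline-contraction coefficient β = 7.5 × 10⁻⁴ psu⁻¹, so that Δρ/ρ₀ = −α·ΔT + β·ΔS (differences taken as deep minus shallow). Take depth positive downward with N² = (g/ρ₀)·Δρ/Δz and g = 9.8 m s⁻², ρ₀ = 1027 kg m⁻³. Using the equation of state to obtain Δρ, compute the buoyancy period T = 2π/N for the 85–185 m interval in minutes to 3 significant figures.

5.97 min

ΔT = -8.3 K, ΔS = +1.31 psu (deep − shallow).
Δρ/ρ₀ = −αΔT + βΔS = 2.158 × 10⁻³ + 9.825 × 10⁻⁴ = 3.1405 × 10⁻³, so Δρ ≈ 3.225 kg m⁻³.
N² = (g/ρ₀)·Δρ/Δz = g·(Δρ/ρ₀)/Δz = 9.8 × 3.1405 × 10⁻³ / 100 = 3.0777 × 10⁻⁴ s⁻².
N = √(3.0777 × 10⁻⁴) = 0.017543 rad s⁻¹ → T = 2π/N = 358.16 s = 5.9693 min ≈ 5.97 min.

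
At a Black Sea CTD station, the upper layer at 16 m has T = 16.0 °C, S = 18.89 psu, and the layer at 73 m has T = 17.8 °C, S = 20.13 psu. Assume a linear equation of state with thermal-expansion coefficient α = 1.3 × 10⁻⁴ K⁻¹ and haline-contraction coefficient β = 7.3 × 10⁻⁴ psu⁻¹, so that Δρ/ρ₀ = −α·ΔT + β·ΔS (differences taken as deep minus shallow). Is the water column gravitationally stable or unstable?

stable

ΔT = 17.8 − 16.0 = +1.8 K and ΔS = 20.13 − 18.89 = +1.24 psu (deep − shallow).
−αΔT = -2.34 × 10⁻⁴; βΔS = 9.052 × 10⁻⁴; sum Δρ/ρ₀ = 6.712 × 10⁻⁴.
Δρ/ρ₀ > 0, so Δρ > 0: deeper water is denser → statically stable.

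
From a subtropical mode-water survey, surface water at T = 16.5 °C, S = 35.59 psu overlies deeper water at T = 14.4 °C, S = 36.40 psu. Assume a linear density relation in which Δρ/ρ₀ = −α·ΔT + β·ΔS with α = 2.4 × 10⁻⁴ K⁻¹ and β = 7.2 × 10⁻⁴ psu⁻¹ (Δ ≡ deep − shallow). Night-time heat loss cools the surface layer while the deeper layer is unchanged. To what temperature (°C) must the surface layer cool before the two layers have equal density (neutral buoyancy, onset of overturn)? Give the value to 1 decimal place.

12.0 °C

Neutral buoyancy requires Δρ = 0, i.e. −α(T_deep − T_surf′) + β(S_deep − S_surf) = 0.
T_surf′ = T_deep − (β/α)·ΔS = 14.4 − (7.2 × 10⁻⁴/2.4 × 10⁻⁴)·(+0.81) = 11.970 °C.
Cooling required: 16.5 − (11.970) = 4.530 °C.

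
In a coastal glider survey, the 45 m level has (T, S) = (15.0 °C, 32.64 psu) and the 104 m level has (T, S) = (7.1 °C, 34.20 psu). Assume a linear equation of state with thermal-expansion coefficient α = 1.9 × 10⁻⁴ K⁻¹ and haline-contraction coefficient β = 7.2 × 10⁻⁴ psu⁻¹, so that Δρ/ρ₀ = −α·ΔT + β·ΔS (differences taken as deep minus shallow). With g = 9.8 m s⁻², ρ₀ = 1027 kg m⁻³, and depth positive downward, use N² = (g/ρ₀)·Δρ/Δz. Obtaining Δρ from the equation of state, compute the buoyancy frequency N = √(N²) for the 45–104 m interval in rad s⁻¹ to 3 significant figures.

ΔT = -7.9 K, ΔS = +1.56 psu (deep − shallow).
Δρ/ρ₀ = −αΔT + βΔS = 1.501 × 10⁻³ + 1.1232 × 10⁻³ = 2.6242 × 10⁻³, so Δρ ≈ 2.695 kg m⁻³.
N² = (g/ρ₀)·Δρ/Δz = g·(Δρ/ρ₀)/Δz = 9.8 × 2.6242 × 10⁻³ / 59 = 4.3588 × 10⁻⁴ s⁻².
N = √(4.3588 × 10⁻⁴) = 0.020878 rad s⁻¹ ≈ 0.0209 rad s⁻¹.

0.0209 rad s⁻¹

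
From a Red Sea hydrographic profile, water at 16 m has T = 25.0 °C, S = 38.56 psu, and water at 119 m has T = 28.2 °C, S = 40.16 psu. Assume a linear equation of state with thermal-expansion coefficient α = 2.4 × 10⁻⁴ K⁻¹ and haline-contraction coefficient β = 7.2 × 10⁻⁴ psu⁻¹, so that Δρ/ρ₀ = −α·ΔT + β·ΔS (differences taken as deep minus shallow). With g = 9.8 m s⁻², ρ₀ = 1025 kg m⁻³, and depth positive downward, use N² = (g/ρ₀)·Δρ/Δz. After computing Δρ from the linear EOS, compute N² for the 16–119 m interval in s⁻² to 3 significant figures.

ΔT = +3.2 K, ΔS = +1.60 psu (deep − shallow).
Δρ/ρ₀ = −αΔT + βΔS = -7.68 × 10⁻⁴ + 1.152 × 10⁻³ = 3.84 × 10⁻⁴, so Δρ ≈ 0.3936 kg m⁻³.
N² = (g/ρ₀)·Δρ/Δz = g·(Δρ/ρ₀)/Δz = 9.8 × 3.84 × 10⁻⁴ / 103 = 3.6536 × 10⁻⁵ s⁻² ≈ 3.65 × 10⁻⁵ s⁻².

3.65 × 10⁻⁵ s⁻²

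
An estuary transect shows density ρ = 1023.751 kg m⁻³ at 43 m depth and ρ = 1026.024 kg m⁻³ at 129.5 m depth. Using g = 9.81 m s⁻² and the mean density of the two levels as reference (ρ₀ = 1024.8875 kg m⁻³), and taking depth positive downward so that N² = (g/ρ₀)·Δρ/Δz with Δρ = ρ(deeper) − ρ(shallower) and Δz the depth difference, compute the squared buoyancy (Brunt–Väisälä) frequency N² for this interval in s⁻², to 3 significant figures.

2.52 × 10⁻⁴ s⁻²

Δρ = 1026.024 − 1023.751 = 2.273 kg m⁻³ over Δz = 129.5 − 43 = 86.5 m.
N² = (9.81/1024.8875) × (2.273/86.5) = 2.5152 × 10⁻⁴ s⁻² ≈ 2.52 × 10⁻⁴ s⁻².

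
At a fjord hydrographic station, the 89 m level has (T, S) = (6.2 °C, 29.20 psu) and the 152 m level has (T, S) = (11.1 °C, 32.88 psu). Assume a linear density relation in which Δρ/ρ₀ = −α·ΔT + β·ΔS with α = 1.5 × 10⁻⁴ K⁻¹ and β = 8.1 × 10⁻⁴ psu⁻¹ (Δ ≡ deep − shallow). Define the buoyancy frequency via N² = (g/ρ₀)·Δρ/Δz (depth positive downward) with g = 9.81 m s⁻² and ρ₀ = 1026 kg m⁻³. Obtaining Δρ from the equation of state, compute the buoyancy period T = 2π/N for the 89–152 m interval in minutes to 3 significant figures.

5.60 min

ΔT = +4.9 K, ΔS = +3.68 psu (deep − shallow).
Δρ/ρ₀ = −αΔT + βΔS = -7.35 × 10⁻⁴ + 2.9808 × 10⁻³ = 2.2458 × 10⁻³, so Δρ ≈ 2.304 kg m⁻³.
N² = (g/ρ₀)·Δρ/Δz = g·(Δρ/ρ₀)/Δz = 9.81 × 2.2458 × 10⁻³ / 63 = 3.4970 × 10⁻⁴ s⁻².
N = √(3.4970 × 10⁻⁴) = 0.018700 rad s⁻¹ → T = 2π/N = 336.00 s = 5.6000 min ≈ 5.60 min.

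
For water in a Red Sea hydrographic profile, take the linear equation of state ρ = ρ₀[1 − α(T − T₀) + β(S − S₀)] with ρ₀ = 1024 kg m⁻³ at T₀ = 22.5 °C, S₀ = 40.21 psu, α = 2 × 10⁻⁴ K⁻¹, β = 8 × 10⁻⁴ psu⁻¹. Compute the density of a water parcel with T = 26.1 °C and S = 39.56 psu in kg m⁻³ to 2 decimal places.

1022.73 kg m⁻³

T − T₀ = +3.6 K, S − S₀ = -0.65 psu.
Bracket = 1 − α·(+3.6) + β·(-0.65) = 1 + (-1.24 × 10⁻³) = 0.9987600.
ρ = 1024 × 0.9987600 = 1022.73 kg m⁻³.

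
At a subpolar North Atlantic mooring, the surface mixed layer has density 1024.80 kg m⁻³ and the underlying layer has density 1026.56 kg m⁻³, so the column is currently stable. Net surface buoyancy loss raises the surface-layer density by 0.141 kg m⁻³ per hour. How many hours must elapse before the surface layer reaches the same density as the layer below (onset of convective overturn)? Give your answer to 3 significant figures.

12.5 hours

Density deficit of the surface layer: 1026.56 − 1024.80 = 1.76 kg m⁻³.
Required change = 1.76 / 0.141 = 12.5 hours.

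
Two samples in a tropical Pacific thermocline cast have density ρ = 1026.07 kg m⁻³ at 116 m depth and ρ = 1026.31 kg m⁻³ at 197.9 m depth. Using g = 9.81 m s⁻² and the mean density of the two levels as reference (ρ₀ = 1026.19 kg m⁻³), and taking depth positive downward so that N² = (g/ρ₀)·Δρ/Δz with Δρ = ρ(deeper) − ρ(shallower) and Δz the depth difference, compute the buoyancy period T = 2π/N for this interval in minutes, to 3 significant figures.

Δρ = 1026.31 − 1026.07 = 0.24 kg m⁻³ over Δz = 197.9 − 116 = 81.9 m.
N² = (9.81/1026.19) × (0.24/81.9) = 2.8014 × 10⁻⁵ s⁻².
N = √(2.8014 × 10⁻⁵) = 5.2928 × 10⁻³ rad s⁻¹, so T = 2π/N = 1.1871 × 10³ s = 19.785 min ≈ 19.8 min.

19.8 min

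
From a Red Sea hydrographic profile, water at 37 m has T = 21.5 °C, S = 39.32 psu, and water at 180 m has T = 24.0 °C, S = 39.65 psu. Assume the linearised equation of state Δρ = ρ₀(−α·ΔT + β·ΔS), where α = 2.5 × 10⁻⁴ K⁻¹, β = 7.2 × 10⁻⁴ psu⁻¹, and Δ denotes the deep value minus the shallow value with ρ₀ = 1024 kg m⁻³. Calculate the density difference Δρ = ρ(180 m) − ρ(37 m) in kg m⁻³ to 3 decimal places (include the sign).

ΔT = +2.5 K, ΔS = +0.33 psu (deep − shallow).
Δρ/ρ₀ = −(2.5 × 10⁻⁴)(+2.5) + (7.2 × 10⁻⁴)(+0.33) = -3.874 × 10⁻⁴.
Δρ = 1024 × (-3.874 × 10⁻⁴) = -0.397 kg m⁻³.
Negative Δρ: lighter below, statically unstable.

-0.397 kg m⁻³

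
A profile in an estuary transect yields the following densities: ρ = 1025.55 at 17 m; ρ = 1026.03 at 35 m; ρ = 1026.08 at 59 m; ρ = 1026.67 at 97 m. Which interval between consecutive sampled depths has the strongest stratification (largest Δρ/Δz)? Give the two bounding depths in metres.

Compute the density gradient over each adjacent pair:
  17–35 m: Δρ/Δz = 0.48/18 = 0.027 kg m⁻⁴
  35–59 m: Δρ/Δz = 0.05/24 = 2.1 × 10⁻³ kg m⁻⁴
  59–97 m: Δρ/Δz = 0.59/38 = 0.016 kg m⁻⁴
The largest gradient is in the 17–35 m interval — the pycnocline.

17–35 m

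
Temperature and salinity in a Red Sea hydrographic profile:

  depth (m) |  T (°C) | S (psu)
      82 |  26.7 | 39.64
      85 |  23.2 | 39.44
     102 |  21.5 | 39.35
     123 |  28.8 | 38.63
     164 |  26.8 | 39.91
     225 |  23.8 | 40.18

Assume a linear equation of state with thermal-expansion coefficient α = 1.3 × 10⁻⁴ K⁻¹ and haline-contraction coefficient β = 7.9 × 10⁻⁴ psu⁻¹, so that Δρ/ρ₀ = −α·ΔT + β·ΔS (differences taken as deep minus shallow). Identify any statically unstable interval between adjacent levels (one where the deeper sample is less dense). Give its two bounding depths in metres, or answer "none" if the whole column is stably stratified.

102–123 m

Evaluate Δρ/ρ₀ = −αΔT + βΔS across each adjacent pair:
  82–85 m: −αΔT+βΔS = −(1.3 × 10⁻⁴)(-3.5)+(7.9 × 10⁻⁴)(-0.20) = 3.0 × 10⁻⁴ → stable
  85–102 m: −αΔT+βΔS = −(1.3 × 10⁻⁴)(-1.7)+(7.9 × 10⁻⁴)(-0.09) = 1.5 × 10⁻⁴ → stable
  102–123 m: −αΔT+βΔS = −(1.3 × 10⁻⁴)(+7.3)+(7.9 × 10⁻⁴)(-0.72) = -1.5 × 10⁻³ → UNSTABLE
  123–164 m: −αΔT+βΔS = −(1.3 × 10⁻⁴)(-2.0)+(7.9 × 10⁻⁴)(+1.28) = 1.3 × 10⁻³ → stable
  164–225 m: −αΔT+βΔS = −(1.3 × 10⁻⁴)(-3.0)+(7.9 × 10⁻⁴)(+0.27) = 6.0 × 10⁻⁴ → stable
The 102–123 m interval has Δρ < 0: lighter water underlies denser water.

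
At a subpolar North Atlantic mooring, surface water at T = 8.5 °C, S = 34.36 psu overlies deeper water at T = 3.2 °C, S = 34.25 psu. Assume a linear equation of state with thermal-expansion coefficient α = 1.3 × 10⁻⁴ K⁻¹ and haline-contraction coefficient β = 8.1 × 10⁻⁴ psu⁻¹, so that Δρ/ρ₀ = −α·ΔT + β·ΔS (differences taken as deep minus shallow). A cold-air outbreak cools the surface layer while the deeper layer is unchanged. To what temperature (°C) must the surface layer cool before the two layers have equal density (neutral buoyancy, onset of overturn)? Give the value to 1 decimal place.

3.9 °C

Neutral buoyancy requires Δρ = 0, i.e. −α(T_deep − T_surf′) + β(S_deep − S_surf) = 0.
T_surf′ = T_deep − (β/α)·ΔS = 3.2 − (8.1 × 10⁻⁴/1.3 × 10⁻⁴)·(-0.11) = 3.885 °C.
Cooling required: 8.5 − (3.885) = 4.615 °C.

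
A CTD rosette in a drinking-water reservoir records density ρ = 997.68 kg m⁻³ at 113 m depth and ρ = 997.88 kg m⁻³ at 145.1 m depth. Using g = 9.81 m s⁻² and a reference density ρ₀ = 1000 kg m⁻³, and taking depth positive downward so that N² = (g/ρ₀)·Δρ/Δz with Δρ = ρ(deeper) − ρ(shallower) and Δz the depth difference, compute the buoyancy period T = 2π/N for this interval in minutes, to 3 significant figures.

13.4 min

Δρ = 997.88 − 997.68 = 0.20 kg m⁻³ over Δz = 145.1 − 113 = 32.1 m.
N² = (9.81/1000) × (0.20/32.1) = 6.1121 × 10⁻⁵ s⁻².
N = √(6.1121 × 10⁻⁵) = 7.8180 × 10⁻³ rad s⁻¹, so T = 2π/N = 803.68 s = 13.395 min ≈ 13.4 min.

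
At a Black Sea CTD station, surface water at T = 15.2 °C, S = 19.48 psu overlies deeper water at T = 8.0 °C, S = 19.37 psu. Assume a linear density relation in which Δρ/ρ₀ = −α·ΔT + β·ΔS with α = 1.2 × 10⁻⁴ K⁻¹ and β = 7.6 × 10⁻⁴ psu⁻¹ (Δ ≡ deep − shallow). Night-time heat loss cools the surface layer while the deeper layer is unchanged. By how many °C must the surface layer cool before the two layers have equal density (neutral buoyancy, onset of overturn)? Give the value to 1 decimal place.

6.5 °C

Neutral buoyancy requires Δρ = 0, i.e. −α(T_deep − T_surf′) + β(S_deep − S_surf) = 0.
T_surf′ = T_deep − (β/α)·ΔS = 8.0 − (7.6 × 10⁻⁴/1.2 × 10⁻⁴)·(-0.11) = 8.697 °C.
Cooling required: 15.2 − (8.697) = 6.503 °C.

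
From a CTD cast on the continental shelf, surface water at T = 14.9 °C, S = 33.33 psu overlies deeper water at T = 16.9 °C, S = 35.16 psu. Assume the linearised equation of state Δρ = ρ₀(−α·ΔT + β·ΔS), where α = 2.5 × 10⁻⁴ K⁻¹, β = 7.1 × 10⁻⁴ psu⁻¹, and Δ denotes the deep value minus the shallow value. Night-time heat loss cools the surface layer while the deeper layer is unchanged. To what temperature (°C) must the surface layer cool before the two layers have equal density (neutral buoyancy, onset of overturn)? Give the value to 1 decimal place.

11.7 °C

Neutral buoyancy requires Δρ = 0, i.e. −α(T_deep − T_surf′) + β(S_deep − S_surf) = 0.
T_surf′ = T_deep − (β/α)·ΔS = 16.9 − (7.1 × 10⁻⁴/2.5 × 10⁻⁴)·(+1.83) = 11.703 °C.
Cooling required: 14.9 − (11.703) = 3.197 °C.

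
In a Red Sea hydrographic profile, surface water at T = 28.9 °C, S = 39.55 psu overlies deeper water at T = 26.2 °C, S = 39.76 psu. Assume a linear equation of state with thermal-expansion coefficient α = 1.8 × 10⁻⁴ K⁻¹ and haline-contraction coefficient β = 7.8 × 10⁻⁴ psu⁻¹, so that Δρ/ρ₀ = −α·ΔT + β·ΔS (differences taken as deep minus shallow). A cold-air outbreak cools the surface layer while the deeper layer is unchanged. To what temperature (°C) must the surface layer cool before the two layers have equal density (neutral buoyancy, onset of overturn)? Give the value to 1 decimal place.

Neutral buoyancy requires Δρ = 0, i.e. −α(T_deep − T_surf′) + β(S_deep − S_surf) = 0.
T_surf′ = T_deep − (β/α)·ΔS = 26.2 − (7.8 × 10⁻⁴/1.8 × 10⁻⁴)·(+0.21) = 25.290 °C.
Cooling required: 28.9 − (25.290) = 3.610 °C.

25.3 °C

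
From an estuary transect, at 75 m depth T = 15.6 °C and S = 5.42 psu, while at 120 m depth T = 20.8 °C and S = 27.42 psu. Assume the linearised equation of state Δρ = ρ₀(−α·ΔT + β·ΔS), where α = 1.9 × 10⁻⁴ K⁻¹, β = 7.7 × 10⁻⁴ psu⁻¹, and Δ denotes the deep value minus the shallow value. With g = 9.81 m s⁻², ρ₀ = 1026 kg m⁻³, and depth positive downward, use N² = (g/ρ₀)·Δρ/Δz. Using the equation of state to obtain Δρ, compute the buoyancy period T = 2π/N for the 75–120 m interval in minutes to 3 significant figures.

ΔT = +5.2 K, ΔS = +22.00 psu (deep − shallow).
Δρ/ρ₀ = −αΔT + βΔS = -9.88 × 10⁻⁴ + 0.01694 = 0.015952, so Δρ ≈ 16.37 kg m⁻³.
N² = (g/ρ₀)·Δρ/Δz = g·(Δρ/ρ₀)/Δz = 9.81 × 0.015952 / 45 = 3.4775 × 10⁻³ s⁻².
N = √(3.4775 × 10⁻³) = 0.058970 rad s⁻¹ → T = 2π/N = 106.55 s = 1.7758 min ≈ 1.78 min.

1.78 min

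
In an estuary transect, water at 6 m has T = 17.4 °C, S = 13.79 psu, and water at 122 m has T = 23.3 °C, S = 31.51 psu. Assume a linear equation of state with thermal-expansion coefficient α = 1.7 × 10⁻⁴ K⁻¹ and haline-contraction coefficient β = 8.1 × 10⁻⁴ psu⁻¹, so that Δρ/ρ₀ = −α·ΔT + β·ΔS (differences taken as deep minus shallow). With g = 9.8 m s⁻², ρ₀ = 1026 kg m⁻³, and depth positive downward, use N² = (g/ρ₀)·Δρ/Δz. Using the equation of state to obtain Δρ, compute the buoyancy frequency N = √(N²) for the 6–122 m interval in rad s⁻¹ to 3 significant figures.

0.0336 rad s⁻¹

ΔT = +5.9 K, ΔS = +17.72 psu (deep − shallow).
Δρ/ρ₀ = −αΔT + βΔS = -1.003 × 10⁻³ + 0.0143532 = 0.0133502, so Δρ ≈ 13.70 kg m⁻³.
N² = (g/ρ₀)·Δρ/Δz = g·(Δρ/ρ₀)/Δz = 9.8 × 0.0133502 / 116 = 1.1279 × 10⁻³ s⁻².
N = √(1.1279 × 10⁻³) = 0.033584 rad s⁻¹ ≈ 0.0336 rad s⁻¹.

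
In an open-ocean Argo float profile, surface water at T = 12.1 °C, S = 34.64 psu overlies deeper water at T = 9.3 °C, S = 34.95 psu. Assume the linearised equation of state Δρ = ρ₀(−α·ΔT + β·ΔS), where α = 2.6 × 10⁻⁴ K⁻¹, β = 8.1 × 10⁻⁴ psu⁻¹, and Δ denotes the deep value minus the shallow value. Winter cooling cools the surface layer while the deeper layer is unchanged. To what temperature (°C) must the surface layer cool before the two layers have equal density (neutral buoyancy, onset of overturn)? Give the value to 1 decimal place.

Neutral buoyancy requires Δρ = 0, i.e. −α(T_deep − T_surf′) + β(S_deep − S_surf) = 0.
T_surf′ = T_deep − (β/α)·ΔS = 9.3 − (8.1 × 10⁻⁴/2.6 × 10⁻⁴)·(+0.31) = 8.334 °C.
Cooling required: 12.1 − (8.334) = 3.766 °C.

8.3 °C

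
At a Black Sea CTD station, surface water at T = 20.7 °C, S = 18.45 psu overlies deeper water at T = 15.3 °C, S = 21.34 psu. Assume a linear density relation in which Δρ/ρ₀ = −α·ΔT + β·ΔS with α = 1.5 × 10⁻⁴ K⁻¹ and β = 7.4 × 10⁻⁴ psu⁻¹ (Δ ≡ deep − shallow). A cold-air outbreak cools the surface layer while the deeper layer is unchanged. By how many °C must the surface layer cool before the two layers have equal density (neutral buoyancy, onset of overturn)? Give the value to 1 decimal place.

Neutral buoyancy requires Δρ = 0, i.e. −α(T_deep − T_surf′) + β(S_deep − S_surf) = 0.
T_surf′ = T_deep − (β/α)·ΔS = 15.3 − (7.4 × 10⁻⁴/1.5 × 10⁻⁴)·(+2.89) = 1.043 °C.
Cooling required: 20.7 − (1.043) = 19.657 °C.

19.7 °C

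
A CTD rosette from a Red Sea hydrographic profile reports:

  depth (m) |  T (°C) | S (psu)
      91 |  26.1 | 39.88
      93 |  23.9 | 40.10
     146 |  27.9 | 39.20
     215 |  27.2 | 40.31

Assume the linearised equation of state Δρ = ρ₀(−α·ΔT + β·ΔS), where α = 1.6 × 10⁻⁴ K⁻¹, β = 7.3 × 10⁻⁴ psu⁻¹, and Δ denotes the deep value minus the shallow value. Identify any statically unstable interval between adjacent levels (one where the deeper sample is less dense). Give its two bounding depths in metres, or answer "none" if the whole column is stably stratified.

Evaluate Δρ/ρ₀ = −αΔT + βΔS across each adjacent pair:
  91–93 m: −αΔT+βΔS = −(1.6 × 10⁻⁴)(-2.2)+(7.3 × 10⁻⁴)(+0.22) = 5.1 × 10⁻⁴ → stable
  93–146 m: −αΔT+βΔS = −(1.6 × 10⁻⁴)(+4.0)+(7.3 × 10⁻⁴)(-0.90) = -1.3 × 10⁻³ → UNSTABLE
  146–215 m: −αΔT+βΔS = −(1.6 × 10⁻⁴)(-0.7)+(7.3 × 10⁻⁴)(+1.11) = 9.2 × 10⁻⁴ → stable
The 93–146 m interval has Δρ < 0: lighter water underlies denser water.

93–146 m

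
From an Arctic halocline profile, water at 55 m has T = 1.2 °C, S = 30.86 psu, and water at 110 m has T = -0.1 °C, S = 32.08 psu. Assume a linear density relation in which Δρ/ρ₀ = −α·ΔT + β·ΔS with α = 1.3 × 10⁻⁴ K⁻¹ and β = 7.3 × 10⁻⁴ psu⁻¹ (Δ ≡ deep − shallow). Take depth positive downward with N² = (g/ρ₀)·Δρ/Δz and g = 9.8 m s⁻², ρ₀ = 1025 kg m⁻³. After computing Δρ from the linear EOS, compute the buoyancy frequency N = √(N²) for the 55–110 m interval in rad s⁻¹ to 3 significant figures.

0.0137 rad s⁻¹

ΔT = -1.3 K, ΔS = +1.22 psu (deep − shallow).
Δρ/ρ₀ = −αΔT + βΔS = 1.69 × 10⁻⁴ + 8.906 × 10⁻⁴ = 1.0596 × 10⁻³, so Δρ ≈ 1.086 kg m⁻³.
N² = (g/ρ₀)·Δρ/Δz = g·(Δρ/ρ₀)/Δz = 9.8 × 1.0596 × 10⁻³ / 55 = 1.8880 × 10⁻⁴ s⁻².
N = √(1.8880 × 10⁻⁴) = 0.013740 rad s⁻¹ ≈ 0.0137 rad s⁻¹.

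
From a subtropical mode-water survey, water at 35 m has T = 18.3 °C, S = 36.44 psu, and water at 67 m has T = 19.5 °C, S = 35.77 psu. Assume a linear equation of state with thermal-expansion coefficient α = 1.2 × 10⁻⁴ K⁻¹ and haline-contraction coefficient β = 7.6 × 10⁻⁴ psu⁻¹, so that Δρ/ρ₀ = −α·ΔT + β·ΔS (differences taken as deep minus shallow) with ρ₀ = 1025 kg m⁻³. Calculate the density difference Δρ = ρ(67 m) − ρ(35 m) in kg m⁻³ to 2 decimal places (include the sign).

ΔT = +1.2 K, ΔS = -0.67 psu (deep − shallow).
Δρ/ρ₀ = −(1.2 × 10⁻⁴)(+1.2) + (7.6 × 10⁻⁴)(-0.67) = -6.532 × 10⁻⁴.
Δρ = 1025 × (-6.532 × 10⁻⁴) = -0.67 kg m⁻³.
Negative Δρ: lighter below, statically unstable.

-0.67 kg m⁻³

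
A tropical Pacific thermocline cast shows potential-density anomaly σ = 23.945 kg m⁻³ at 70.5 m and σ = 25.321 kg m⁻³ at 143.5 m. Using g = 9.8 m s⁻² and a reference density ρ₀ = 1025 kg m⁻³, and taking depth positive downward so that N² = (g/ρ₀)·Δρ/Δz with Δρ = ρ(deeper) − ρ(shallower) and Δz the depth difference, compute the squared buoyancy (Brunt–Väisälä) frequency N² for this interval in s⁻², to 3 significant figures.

1.80 × 10⁻⁴ s⁻²

Δρ = 1025.321 − 1023.945 = 1.376 kg m⁻³ over Δz = 143.5 − 70.5 = 73 m.
N² = (9.8/1025) × (1.376/73) = 1.8022 × 10⁻⁴ s⁻² ≈ 1.80 × 10⁻⁴ s⁻².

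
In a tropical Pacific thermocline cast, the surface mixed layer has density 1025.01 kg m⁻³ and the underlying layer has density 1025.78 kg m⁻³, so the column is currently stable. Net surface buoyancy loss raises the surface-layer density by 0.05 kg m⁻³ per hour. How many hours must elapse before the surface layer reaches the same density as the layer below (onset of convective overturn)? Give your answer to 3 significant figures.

15.4 hours

Density deficit of the surface layer: 1025.78 − 1025.01 = 0.77 kg m⁻³.
Required change = 0.77 / 0.05 = 15.4 hours.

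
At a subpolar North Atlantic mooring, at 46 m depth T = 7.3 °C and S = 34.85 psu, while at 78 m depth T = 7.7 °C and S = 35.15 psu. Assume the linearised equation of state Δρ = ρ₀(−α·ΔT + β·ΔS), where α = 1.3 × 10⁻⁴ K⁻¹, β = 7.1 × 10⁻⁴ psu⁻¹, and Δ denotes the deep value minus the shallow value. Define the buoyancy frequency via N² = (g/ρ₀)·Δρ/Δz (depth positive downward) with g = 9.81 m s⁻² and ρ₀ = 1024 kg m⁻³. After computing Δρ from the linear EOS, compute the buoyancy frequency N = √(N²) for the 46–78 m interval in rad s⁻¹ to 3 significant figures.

ΔT = +0.4 K, ΔS = +0.30 psu (deep − shallow).
Δρ/ρ₀ = −αΔT + βΔS = -5.20 × 10⁻⁵ + 2.13 × 10⁻⁴ = 1.61 × 10⁻⁴, so Δρ ≈ 0.1649 kg m⁻³.
N² = (g/ρ₀)·Δρ/Δz = g·(Δρ/ρ₀)/Δz = 9.81 × 1.61 × 10⁻⁴ / 32 = 4.9357 × 10⁻⁵ s⁻².
N = √(4.9357 × 10⁻⁵) = 7.0255 × 10⁻³ rad s⁻¹ ≈ 7.03 × 10⁻³ rad s⁻¹.

7.03 × 10⁻³ rad s⁻¹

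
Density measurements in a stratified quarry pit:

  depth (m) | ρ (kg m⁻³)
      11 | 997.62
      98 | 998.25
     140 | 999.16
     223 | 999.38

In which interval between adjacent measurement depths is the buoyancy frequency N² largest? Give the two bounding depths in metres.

98–140 m

Compute the density gradient over each adjacent pair:
  11–98 m: Δρ/Δz = 0.63/87 = 7.2 × 10⁻³ kg m⁻⁴
  98–140 m: Δρ/Δz = 0.91/42 = 0.022 kg m⁻⁴
  140–223 m: Δρ/Δz = 0.22/83 = 2.7 × 10⁻³ kg m⁻⁴
The largest gradient is in the 98–140 m interval — the pycnocline.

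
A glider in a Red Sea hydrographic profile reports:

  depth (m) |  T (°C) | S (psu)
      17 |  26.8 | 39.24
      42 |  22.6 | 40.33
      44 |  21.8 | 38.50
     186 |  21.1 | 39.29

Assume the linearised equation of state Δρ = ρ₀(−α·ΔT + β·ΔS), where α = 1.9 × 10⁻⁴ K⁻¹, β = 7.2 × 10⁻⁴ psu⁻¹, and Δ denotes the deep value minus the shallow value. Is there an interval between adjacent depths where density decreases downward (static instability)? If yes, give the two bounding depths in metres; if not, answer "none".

42–44 m

Evaluate Δρ/ρ₀ = −αΔT + βΔS across each adjacent pair:
  17–42 m: −αΔT+βΔS = −(1.9 × 10⁻⁴)(-4.2)+(7.2 × 10⁻⁴)(+1.09) = 1.6 × 10⁻³ → stable
  42–44 m: −αΔT+βΔS = −(1.9 × 10⁻⁴)(-0.8)+(7.2 × 10⁻⁴)(-1.83) = -1.2 × 10⁻³ → UNSTABLE
  44–186 m: −αΔT+βΔS = −(1.9 × 10⁻⁴)(-0.7)+(7.2 × 10⁻⁴)(+0.79) = 7.0 × 10⁻⁴ → stable
The 42–44 m interval has Δρ < 0: lighter water underlies denser water.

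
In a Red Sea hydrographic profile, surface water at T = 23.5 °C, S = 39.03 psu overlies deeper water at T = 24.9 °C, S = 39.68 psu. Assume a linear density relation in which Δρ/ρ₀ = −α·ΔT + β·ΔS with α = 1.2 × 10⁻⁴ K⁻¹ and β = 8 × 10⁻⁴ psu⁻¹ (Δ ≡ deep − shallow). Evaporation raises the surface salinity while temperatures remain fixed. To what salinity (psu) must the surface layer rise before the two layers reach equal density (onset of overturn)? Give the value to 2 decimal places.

Neutral buoyancy requires −α(T_deep − T_surf) + β(S_deep − S_surf′) = 0.
S_surf′ = S_deep − (α/β)·ΔT = 39.68 − (1.2 × 10⁻⁴/8 × 10⁻⁴)·(+1.4) = 39.4700 psu.
Increase required: 39.4700 − 39.03 = 0.4400 psu.

39.47 psu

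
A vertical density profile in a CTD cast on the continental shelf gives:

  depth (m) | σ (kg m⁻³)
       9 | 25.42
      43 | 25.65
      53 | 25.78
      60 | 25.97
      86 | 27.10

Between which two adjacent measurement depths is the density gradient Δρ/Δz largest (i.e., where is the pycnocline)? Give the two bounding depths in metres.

Compute the density gradient over each adjacent pair:
  9–43 m: Δρ/Δz = 0.23/34 = 6.8 × 10⁻³ kg m⁻⁴
  43–53 m: Δρ/Δz = 0.13/10 = 0.013 kg m⁻⁴
  53–60 m: Δρ/Δz = 0.19/7 = 0.027 kg m⁻⁴
  60–86 m: Δρ/Δz = 1.13/26 = 0.043 kg m⁻⁴
The largest gradient is in the 60–86 m interval — the pycnocline.

60–86 m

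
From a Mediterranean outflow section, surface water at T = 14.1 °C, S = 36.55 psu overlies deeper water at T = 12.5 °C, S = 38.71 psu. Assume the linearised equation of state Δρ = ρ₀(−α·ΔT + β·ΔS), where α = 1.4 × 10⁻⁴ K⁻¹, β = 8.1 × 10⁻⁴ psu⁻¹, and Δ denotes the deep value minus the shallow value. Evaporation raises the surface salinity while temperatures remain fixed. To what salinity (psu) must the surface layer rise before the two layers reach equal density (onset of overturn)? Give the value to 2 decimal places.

Neutral buoyancy requires −α(T_deep − T_surf) + β(S_deep − S_surf′) = 0.
S_surf′ = S_deep − (α/β)·ΔT = 38.71 − (1.4 × 10⁻⁴/8.1 × 10⁻⁴)·(-1.6) = 38.9865 psu.
Increase required: 38.9865 − 36.55 = 2.4365 psu.

38.99 psu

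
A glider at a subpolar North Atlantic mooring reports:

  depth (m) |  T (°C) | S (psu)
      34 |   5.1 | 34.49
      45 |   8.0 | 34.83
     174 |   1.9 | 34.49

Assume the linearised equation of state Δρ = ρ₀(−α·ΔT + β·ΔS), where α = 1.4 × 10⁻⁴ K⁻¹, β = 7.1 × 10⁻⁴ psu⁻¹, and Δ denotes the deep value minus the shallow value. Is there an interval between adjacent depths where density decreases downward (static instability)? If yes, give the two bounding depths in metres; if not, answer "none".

Evaluate Δρ/ρ₀ = −αΔT + βΔS across each adjacent pair:
  34–45 m: −αΔT+βΔS = −(1.4 × 10⁻⁴)(+2.9)+(7.1 × 10⁻⁴)(+0.34) = -1.6 × 10⁻⁴ → UNSTABLE
  45–174 m: −αΔT+βΔS = −(1.4 × 10⁻⁴)(-6.1)+(7.1 × 10⁻⁴)(-0.34) = 6.1 × 10⁻⁴ → stable
The 34–45 m interval has Δρ < 0: lighter water underlies denser water.

34–45 m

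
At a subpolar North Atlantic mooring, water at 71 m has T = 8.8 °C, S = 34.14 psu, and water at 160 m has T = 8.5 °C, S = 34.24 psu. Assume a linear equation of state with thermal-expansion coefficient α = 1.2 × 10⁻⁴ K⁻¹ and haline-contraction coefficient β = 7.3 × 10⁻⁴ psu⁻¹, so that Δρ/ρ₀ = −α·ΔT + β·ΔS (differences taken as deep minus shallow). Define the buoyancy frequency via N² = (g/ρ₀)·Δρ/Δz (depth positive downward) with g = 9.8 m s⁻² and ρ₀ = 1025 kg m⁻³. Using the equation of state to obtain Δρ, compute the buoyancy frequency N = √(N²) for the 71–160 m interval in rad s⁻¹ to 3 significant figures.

ΔT = -0.3 K, ΔS = +0.10 psu (deep − shallow).
Δρ/ρ₀ = −αΔT + βΔS = 3.60 × 10⁻⁵ + 7.30 × 10⁻⁵ = 1.09 × 10⁻⁴, so Δρ ≈ 0.1117 kg m⁻³.
N² = (g/ρ₀)·Δρ/Δz = g·(Δρ/ρ₀)/Δz = 9.8 × 1.09 × 10⁻⁴ / 89 = 1.2002 × 10⁻⁵ s⁻².
N = √(1.2002 × 10⁻⁵) = 3.4644 × 10⁻³ rad s⁻¹ ≈ 3.46 × 10⁻³ rad s⁻¹.

3.46 × 10⁻³ rad s⁻¹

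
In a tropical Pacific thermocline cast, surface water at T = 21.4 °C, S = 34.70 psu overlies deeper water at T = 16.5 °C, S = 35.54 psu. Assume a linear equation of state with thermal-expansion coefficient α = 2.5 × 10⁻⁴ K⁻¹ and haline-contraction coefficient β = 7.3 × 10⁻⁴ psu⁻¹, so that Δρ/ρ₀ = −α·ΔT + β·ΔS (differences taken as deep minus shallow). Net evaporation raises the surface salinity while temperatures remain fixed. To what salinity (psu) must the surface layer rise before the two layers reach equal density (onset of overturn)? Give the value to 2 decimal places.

37.22 psu

Neutral buoyancy requires −α(T_deep − T_surf) + β(S_deep − S_surf′) = 0.
S_surf′ = S_deep − (α/β)·ΔT = 35.54 − (2.5 × 10⁻⁴/7.3 × 10⁻⁴)·(-4.9) = 37.2181 psu.
Increase required: 37.2181 − 34.70 = 2.5181 psu.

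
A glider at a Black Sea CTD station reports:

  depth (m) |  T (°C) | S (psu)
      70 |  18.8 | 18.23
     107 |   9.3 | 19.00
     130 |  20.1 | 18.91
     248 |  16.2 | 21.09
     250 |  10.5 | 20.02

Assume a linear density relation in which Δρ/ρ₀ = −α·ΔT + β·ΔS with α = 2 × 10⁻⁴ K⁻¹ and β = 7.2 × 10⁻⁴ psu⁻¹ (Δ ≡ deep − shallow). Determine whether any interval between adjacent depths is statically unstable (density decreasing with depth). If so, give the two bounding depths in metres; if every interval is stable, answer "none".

Evaluate Δρ/ρ₀ = −αΔT + βΔS across each adjacent pair:
  70–107 m: −αΔT+βΔS = −(2 × 10⁻⁴)(-9.5)+(7.2 × 10⁻⁴)(+0.77) = 2.5 × 10⁻³ → stable
  107–130 m: −αΔT+βΔS = −(2 × 10⁻⁴)(+10.8)+(7.2 × 10⁻⁴)(-0.09) = -2.2 × 10⁻³ → UNSTABLE
  130–248 m: −αΔT+βΔS = −(2 × 10⁻⁴)(-3.9)+(7.2 × 10⁻⁴)(+2.18) = 2.3 × 10⁻³ → stable
  248–250 m: −αΔT+βΔS = −(2 × 10⁻⁴)(-5.7)+(7.2 × 10⁻⁴)(-1.07) = 3.7 × 10⁻⁴ → stable
The 107–130 m interval has Δρ < 0: lighter water underlies denser water.

107–130 m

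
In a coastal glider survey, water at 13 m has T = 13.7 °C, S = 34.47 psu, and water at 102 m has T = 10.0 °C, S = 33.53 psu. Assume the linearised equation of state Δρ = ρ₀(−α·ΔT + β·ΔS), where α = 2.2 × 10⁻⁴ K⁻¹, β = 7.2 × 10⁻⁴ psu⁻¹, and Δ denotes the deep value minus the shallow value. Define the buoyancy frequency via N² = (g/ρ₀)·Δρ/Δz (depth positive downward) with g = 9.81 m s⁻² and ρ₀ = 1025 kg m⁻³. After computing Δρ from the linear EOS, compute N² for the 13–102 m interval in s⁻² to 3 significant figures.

1.51 × 10⁻⁵ s⁻²

ΔT = -3.7 K, ΔS = -0.94 psu (deep − shallow).
Δρ/ρ₀ = −αΔT + βΔS = 8.14 × 10⁻⁴ − 6.768 × 10⁻⁴ = 1.372 × 10⁻⁴, so Δρ ≈ 0.1406 kg m⁻³.
N² = (g/ρ₀)·Δρ/Δz = g·(Δρ/ρ₀)/Δz = 9.81 × 1.372 × 10⁻⁴ / 89 = 1.5123 × 10⁻⁵ s⁻² ≈ 1.51 × 10⁻⁵ s⁻².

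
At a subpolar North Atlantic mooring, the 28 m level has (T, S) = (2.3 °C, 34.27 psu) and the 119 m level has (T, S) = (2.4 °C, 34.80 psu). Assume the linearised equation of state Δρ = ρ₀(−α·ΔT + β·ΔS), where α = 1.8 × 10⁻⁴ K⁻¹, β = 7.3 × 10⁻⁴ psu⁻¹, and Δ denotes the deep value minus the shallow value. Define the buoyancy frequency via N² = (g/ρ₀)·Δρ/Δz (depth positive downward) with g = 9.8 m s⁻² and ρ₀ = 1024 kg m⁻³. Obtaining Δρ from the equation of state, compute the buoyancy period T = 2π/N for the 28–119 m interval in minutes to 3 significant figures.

ΔT = +0.1 K, ΔS = +0.53 psu (deep − shallow).
Δρ/ρ₀ = −αΔT + βΔS = -1.80 × 10⁻⁵ + 3.869 × 10⁻⁴ = 3.689 × 10⁻⁴, so Δρ ≈ 0.3778 kg m⁻³.
N² = (g/ρ₀)·Δρ/Δz = g·(Δρ/ρ₀)/Δz = 9.8 × 3.689 × 10⁻⁴ / 91 = 3.9728 × 10⁻⁵ s⁻².
N = √(3.9728 × 10⁻⁵) = 6.3030 × 10⁻³ rad s⁻¹ → T = 2π/N = 996.86 s = 16.614 min ≈ 16.6 min.

16.6 min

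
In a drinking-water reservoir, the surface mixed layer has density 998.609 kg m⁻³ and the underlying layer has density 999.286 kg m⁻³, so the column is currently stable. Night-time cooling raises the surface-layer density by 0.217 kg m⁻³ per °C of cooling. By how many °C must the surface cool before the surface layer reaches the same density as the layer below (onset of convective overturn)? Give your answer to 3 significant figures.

Density deficit of the surface layer: 999.286 − 998.609 = 0.677 kg m⁻³.
Required change = 0.677 / 0.217 = 3.12 °C.

3.12 °C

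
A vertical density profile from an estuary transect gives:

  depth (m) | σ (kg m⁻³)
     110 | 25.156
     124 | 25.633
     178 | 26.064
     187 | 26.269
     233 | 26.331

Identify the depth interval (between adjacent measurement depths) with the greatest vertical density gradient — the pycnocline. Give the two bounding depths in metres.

110–124 m

Compute the density gradient over each adjacent pair:
  110–124 m: Δρ/Δz = 0.477/14 = 0.034 kg m⁻⁴
  124–178 m: Δρ/Δz = 0.431/54 = 8.0 × 10⁻³ kg m⁻⁴
  178–187 m: Δρ/Δz = 0.205/9 = 0.023 kg m⁻⁴
  187–233 m: Δρ/Δz = 0.062/46 = 1.3 × 10⁻³ kg m⁻⁴
The largest gradient is in the 110–124 m interval — the pycnocline.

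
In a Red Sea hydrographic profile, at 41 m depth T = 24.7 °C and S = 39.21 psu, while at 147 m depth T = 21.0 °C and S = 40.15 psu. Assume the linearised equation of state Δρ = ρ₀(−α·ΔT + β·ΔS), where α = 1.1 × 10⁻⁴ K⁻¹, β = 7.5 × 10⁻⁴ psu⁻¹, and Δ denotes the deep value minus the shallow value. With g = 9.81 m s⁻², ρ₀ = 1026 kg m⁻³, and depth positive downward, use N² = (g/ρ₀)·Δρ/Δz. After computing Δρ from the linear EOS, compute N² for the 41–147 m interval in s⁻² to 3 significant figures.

ΔT = -3.7 K, ΔS = +0.94 psu (deep − shallow).
Δρ/ρ₀ = −αΔT + βΔS = 4.07 × 10⁻⁴ + 7.05 × 10⁻⁴ = 1.112 × 10⁻³, so Δρ ≈ 1.141 kg m⁻³.
N² = (g/ρ₀)·Δρ/Δz = g·(Δρ/ρ₀)/Δz = 9.81 × 1.112 × 10⁻³ / 106 = 1.0291 × 10⁻⁴ s⁻² ≈ 1.03 × 10⁻⁴ s⁻².

1.03 × 10⁻⁴ s⁻²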